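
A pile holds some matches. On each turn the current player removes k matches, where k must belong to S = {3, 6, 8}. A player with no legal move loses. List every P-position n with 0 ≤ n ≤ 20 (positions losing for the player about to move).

0, 1, 2, 11, 12, 13

G(0) = 0
G(1) = mex{} = 0
G(2) = mex{} = 0
G(3) = mex{0} = 1
G(4) = mex{0} = 1
G(5) = mex{0} = 1
G(6) = mex{1,0} = 2
G(7) = mex{1,0} = 2
G(8) = mex{1,0,0} = 2
G(9) = mex{2,1,0} = 3
G(10) = mex{2,1,0} = 3
G(11) = mex{2,1,1} = 0
G(12) = mex{3,2,1} = 0
G(13) = mex{3,2,1} = 0
G(14) = mex{0,2,2} = 1
G(15) = mex{0,3,2} = 1
G(16) = mex{0,3,2} = 1
G(17) = mex{1,0,3} = 2
G(18) = mex{1,0,3} = 2
G(19) = mex{1,0,0} = 2
G(20) = mex{2,1,0} = 3
P-positions are exactly the n with G(n) = 0.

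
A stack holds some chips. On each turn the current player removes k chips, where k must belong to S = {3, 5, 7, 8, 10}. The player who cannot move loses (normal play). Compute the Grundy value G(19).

2

G(0) = 0
G(1) = mex{} = 0
G(2) = mex{} = 0
G(3) = mex{0} = 1
G(4) = mex{0} = 1
G(5) = mex{0,0} = 1
G(6) = mex{1,0} = 2
G(7) = mex{1,0,0} = 2
G(8) = mex{1,1,0,0} = 2
G(9) = mex{2,1,0,0} = 3
G(10) = mex{2,1,1,0,0} = 3
G(11) = mex{2,2,1,1,0} = 3
G(12) = mex{3,2,1,1,0} = 4
G(13) = mex{3,2,2,1,1} = 0
G(14) = mex{3,3,2,2,1} = 0
G(15) = mex{4,3,2,2,1} = 0
G(16) = mex{0,3,3,2,2} = 1
G(17) = mex{0,4,3,3,2} = 1
G(18) = mex{0,0,3,3,2} = 1
G(19) = mex{1,0,4,3,3} = 2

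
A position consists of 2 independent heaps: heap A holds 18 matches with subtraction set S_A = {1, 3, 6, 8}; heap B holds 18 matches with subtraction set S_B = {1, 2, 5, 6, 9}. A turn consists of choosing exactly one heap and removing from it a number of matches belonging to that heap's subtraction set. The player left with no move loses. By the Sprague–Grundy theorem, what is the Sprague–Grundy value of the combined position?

1

Heap A, S = {1, 3, 6, 8}:
G(0) = 0
G(1) = mex{0} = 1
G(2) = mex{1} = 0
G(3) = mex{0,0} = 1
G(4) = mex{1,1} = 0
G(5) = mex{0,0} = 1
G(6) = mex{1,1,0} = 2
G(7) = mex{2,0,1} = 3
G(8) = mex{3,1,0,0} = 2
G(9) = mex{2,2,1,1} = 0
G(10) = mex{0,3,0,0} = 1
G(11) = mex{1,2,1,1} = 0
G(12) = mex{0,0,2,0} = 1
G(13) = mex{1,1,3,1} = 0
G(14) = mex{0,0,2,2} = 1
G(15) = mex{1,1,0,3} = 2
G(16) = mex{2,0,1,2} = 3
G(17) = mex{3,1,0,0} = 2
G(18) = mex{2,2,1,1} = 0
G_A(18) = 0.
Heap B, S = {1, 2, 5, 6, 9}:
G(0) = 0
G(1) = mex{0} = 1
G(2) = mex{1,0} = 2
G(3) = mex{2,1} = 0
G(4) = mex{0,2} = 1
G(5) = mex{1,0,0} = 2
G(6) = mex{2,1,1,0} = 3
G(7) = mex{3,2,2,1} = 0
G(8) = mex{0,3,0,2} = 1
G(9) = mex{1,0,1,0,0} = 2
G(10) = mex{2,1,2,1,1} = 0
G(11) = mex{0,2,3,2,2} = 1
G(12) = mex{1,0,0,3,0} = 2
G(13) = mex{2,1,1,0,1} = 3
G(14) = mex{3,2,2,1,2} = 0
G(15) = mex{0,3,0,2,3} = 1
G(16) = mex{1,0,1,0,0} = 2
G(17) = mex{2,1,2,1,1} = 0
G(18) = mex{0,2,3,2,2} = 1
G_B(18) = 1.
Combined Grundy value = 0 ⊕ 1 = 1.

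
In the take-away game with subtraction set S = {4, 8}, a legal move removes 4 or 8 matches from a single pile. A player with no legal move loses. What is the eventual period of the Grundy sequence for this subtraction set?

12

n :  0  1  2  3  4  5  6  7  8  9 10 11 12 13 14 15 16 17 18 19 20 21 22 23 24 25
G :  0  0  0  0  1  1  1  1  2  2  2  2  0  0  0  0  1  1  1  1  2  2  2  2  0  0
G(n+12) = G(n) holds for n = 0,…,7 (a full window of length max(S) = 8), so the sequence is purely periodic with period 12.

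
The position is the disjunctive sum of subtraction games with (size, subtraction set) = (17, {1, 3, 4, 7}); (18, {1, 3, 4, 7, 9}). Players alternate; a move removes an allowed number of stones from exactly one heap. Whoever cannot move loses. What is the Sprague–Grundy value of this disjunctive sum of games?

1

Heap A, S = {1, 3, 4, 7}:
G(0) = 0
G(1) = mex{0} = 1
G(2) = mex{1} = 0
G(3) = mex{0,0} = 1
G(4) = mex{1,1,0} = 2
G(5) = mex{2,0,1} = 3
G(6) = mex{3,1,0} = 2
G(7) = mex{2,2,1,0} = 3
G(8) = mex{3,3,2,1} = 0
G(9) = mex{0,2,3,0} = 1
G(10) = mex{1,3,2,1} = 0
G(11) = mex{0,0,3,2} = 1
G(12) = mex{1,1,0,3} = 2
G(13) = mex{2,0,1,2} = 3
G(14) = mex{3,1,0,3} = 2
G(15) = mex{2,2,1,0} = 3
G(16) = mex{3,3,2,1} = 0
G(17) = mex{0,2,3,0} = 1
G_A(17) = 1.
Heap B, S = {1, 3, 4, 7, 9}:
n :  0  1  2  3  4  5  6  7  8  9 10 11 12 13 14 15 16 17 18
G :  0  1  0  1  2  3  2  3  0  1  0  1  2  3  2  3  0  1  0
G_B(18) = 0.
Combined Grundy value = 1 ⊕ 0 = 1.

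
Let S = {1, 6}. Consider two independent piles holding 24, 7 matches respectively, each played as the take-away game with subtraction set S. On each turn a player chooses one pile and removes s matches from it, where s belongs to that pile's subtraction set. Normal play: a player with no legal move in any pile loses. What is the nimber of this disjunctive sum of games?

1

All piles use S = {1, 6}:
n :  0  1  2  3  4  5  6  7  8  9 10 11 12 13 14 15 16 17 18 19 20 21 22 23 24
G :  0  1  0  1  0  1  2  0  1  0  1  0  1  2  0  1  0  1  0  1  2  0  1  0  1
Pile A: G(24) = 1.
Pile B: G(7) = 0.
Combined Grundy value = 1 ⊕ 0 = 1.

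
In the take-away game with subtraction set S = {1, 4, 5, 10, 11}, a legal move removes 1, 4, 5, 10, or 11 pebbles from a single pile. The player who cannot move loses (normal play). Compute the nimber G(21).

3

n :  0  1  2  3  4  5  6  7  8  9 10 11 12 13 14 15 16 17 18 19 20 21
G :  0  1  0  1  2  3  2  3  0  1  4  5  2  3  0  1  0  1  2  3  2  3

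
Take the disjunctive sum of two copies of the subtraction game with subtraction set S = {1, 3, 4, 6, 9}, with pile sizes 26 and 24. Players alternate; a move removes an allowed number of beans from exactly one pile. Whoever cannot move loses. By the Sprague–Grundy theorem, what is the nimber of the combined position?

0

All piles use S = {1, 3, 4, 6, 9}:
n :  0  1  2  3  4  5  6  7  8  9 10 11 12 13 14 15 16 17 18 19 20 21 22 23 24 25 26
G :  0  1  0  1  2  3  2  0  1  4  3  2  0  1  0  1  2  3  2  0  1  4  3  2  0  1  0
Pile A: G(26) = 0.
Pile B: G(24) = 0.
Combined Grundy value = 0 ⊕ 0 = 0.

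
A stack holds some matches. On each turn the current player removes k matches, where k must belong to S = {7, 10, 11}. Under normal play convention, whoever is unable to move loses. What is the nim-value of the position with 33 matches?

2

n :  0  1  2  3  4  5  6  7  8  9 10 11 12 13 14 15 16 17 18 19 20 21 22 23 24 25 26 27 28 29 30 31 32 33
G :  0  0  0  0  0  0  0  1  1  1  1  1  1  1  2  2  2  2  0  0  0  0  0  0  0  1  1  1  1  1  1  1  2  2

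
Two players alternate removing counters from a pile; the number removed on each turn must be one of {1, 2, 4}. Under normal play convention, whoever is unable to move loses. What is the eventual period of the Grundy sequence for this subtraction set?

n :  0  1  2  3  4  5  6  7  8  9 10 11 12 13 14
G :  0  1  2  0  1  2  0  1  2  0  1  2  0  1  2
G(n+3) = G(n) holds for n = 0,…,3 (a full window of length max(S) = 4), so the sequence is purely periodic with period 3.

3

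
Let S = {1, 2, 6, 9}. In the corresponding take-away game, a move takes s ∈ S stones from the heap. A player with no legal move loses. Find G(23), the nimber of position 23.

n :  0  1  2  3  4  5  6  7  8  9 10 11 12 13 14 15 16 17 18 19 20 21 22 23
G :  0  1  2  0  1  2  3  0  1  2  0  1  2  3  0  1  2  0  1  2  3  0  1  2

2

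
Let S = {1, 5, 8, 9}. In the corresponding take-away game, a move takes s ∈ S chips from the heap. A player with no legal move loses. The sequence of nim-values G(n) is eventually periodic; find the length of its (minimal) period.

16

n :  0  1  2  3  4  5  6  7  8  9 10 11 12 13 14 15 16 17 18 19 20 21 22 23 24 25 26 27 28 29 30 31 32 33
G :  0  1  0  1  0  1  0  1  2  3  2  3  2  3  2  3  0  1  0  1  0  1  0  1  2  3  2  3  2  3  2  3  0  1
G(n+16) = G(n) holds for n = 0,…,8 (a full window of length max(S) = 9), so the sequence is purely periodic with period 16.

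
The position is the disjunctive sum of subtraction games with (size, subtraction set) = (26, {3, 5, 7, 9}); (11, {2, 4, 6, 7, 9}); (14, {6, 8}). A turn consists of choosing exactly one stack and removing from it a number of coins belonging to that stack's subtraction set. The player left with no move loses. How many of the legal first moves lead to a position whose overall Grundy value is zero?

0

Stack A, S = {3, 5, 7, 9}:
G(0) = 0
G(1) = mex{} = 0
G(2) = mex{} = 0
G(3) = mex{0} = 1
G(4) = mex{0} = 1
G(5) = mex{0,0} = 1
G(6) = mex{1,0} = 2
G(7) = mex{1,0,0} = 2
G(8) = mex{1,1,0} = 2
G(9) = mex{2,1,0,0} = 3
G(10) = mex{2,1,1,0} = 3
G(11) = mex{2,2,1,0} = 3
G(12) = mex{3,2,1,1} = 0
G(13) = mex{3,2,2,1} = 0
G(14) = mex{3,3,2,1} = 0
G(15) = mex{0,3,2,2} = 1
G(16) = mex{0,3,3,2} = 1
G(17) = mex{0,0,3,2} = 1
G(18) = mex{1,0,3,3} = 2
G(19) = mex{1,0,0,3} = 2
G(20) = mex{1,1,0,3} = 2
G(21) = mex{2,1,0,0} = 3
G(22) = mex{2,1,1,0} = 3
G(23) = mex{2,2,1,0} = 3
G(24) = mex{3,2,1,1} = 0
G(25) = mex{3,2,2,1} = 0
G(26) = mex{3,3,2,1} = 0
G_A(26) = 0.
Stack B, S = {2, 4, 6, 7, 9}:
n :  0  1  2  3  4  5  6  7  8  9 10 11
G :  0  0  1  1  2  2  3  3  4  4  5  0
G_B(11) = 0.
Stack C, S = {6, 8}:
n :  0  1  2  3  4  5  6  7  8  9 10 11 12 13 14
G :  0  0  0  0  0  0  1  1  1  1  1  1  2  2  0
G_C(14) = 0.
Combined Grundy value = 0 ⊕ 0 ⊕ 0 = 0.
A winning move leaves total XOR = 0, i.e. changes one component's Grundy value g to g ⊕ X where X is the current total.
Stack A: target g' = 0⊕0 = 0, but every legal move changes the Grundy value (mex property), so 0 moves.
Stack B: target g' = 0⊕0 = 0, but every legal move changes the Grundy value (mex property), so 0 moves.
Stack C: target g' = 0⊕0 = 0, but every legal move changes the Grundy value (mex property), so 0 moves.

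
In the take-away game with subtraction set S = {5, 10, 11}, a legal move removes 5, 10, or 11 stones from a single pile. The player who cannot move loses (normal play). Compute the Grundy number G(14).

G(0) = 0
G(1) = mex{} = 0
G(2) = mex{} = 0
G(3) = mex{} = 0
G(4) = mex{} = 0
G(5) = mex{0} = 1
G(6) = mex{0} = 1
G(7) = mex{0} = 1
G(8) = mex{0} = 1
G(9) = mex{0} = 1
G(10) = mex{1,0} = 2
G(11) = mex{1,0,0} = 2
G(12) = mex{1,0,0} = 2
G(13) = mex{1,0,0} = 2
G(14) = mex{1,0,0} = 2

2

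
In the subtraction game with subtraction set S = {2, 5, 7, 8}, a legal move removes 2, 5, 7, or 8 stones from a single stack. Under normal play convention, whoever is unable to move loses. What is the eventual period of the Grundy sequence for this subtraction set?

23

G(0) = 0
G(1) = mex{} = 0
G(2) = mex{0} = 1
G(3) = mex{0} = 1
G(4) = mex{1} = 0
G(5) = mex{1,0} = 2
G(6) = mex{0,0} = 1
G(7) = mex{2,1,0} = 3
G(8) = mex{1,1,0,0} = 2
G(9) = mex{3,0,1,0} = 2
G(10) = mex{2,2,1,1} = 0
G(11) = mex{2,1,0,1} = 3
G(12) = mex{0,3,2,0} = 1
G(13) = mex{3,2,1,2} = 0
G(14) = mex{1,2,3,1} = 0
G(15) = mex{0,0,2,3} = 1
G(16) = mex{0,3,2,2} = 1
G(17) = mex{1,1,0,2} = 3
G(18) = mex{1,0,3,0} = 2
G(19) = mex{3,0,1,3} = 2
G(20) = mex{2,1,0,1} = 3
G(21) = mex{2,1,0,0} = 3
G(22) = mex{3,3,1,0} = 2
G(23) = mex{3,2,1,1} = 0
G(24) = mex{2,2,3,1} = 0
G(25) = mex{0,3,2,3} = 1
G(26) = mex{0,3,2,2} = 1
G(27) = mex{1,2,3,2} = 0
G(28) = mex{1,0,3,3} = 2
G(29) = mex{0,0,2,3} = 1
G(30) = mex{2,1,0,2} = 3
G(31) = mex{1,1,0,0} = 2
G(32) = mex{3,0,1,0} = 2
G(33) = mex{2,2,1,1} = 0
G(34) = mex{2,1,0,1} = 3
G(35) = mex{0,3,2,0} = 1
G(36) = mex{3,2,1,2} = 0
G(37) = mex{1,2,3,1} = 0
G(38) = mex{0,0,2,3} = 1
G(39) = mex{0,3,2,2} = 1
G(40) = mex{1,1,0,2} = 3
G(41) = mex{1,0,3,0} = 2
G(42) = mex{3,0,1,3} = 2
G(43) = mex{2,1,0,1} = 3
G(44) = mex{2,1,0,0} = 3
G(45) = mex{3,3,1,0} = 2
G(46) = mex{3,2,1,1} = 0
G(47) = mex{2,2,3,1} = 0
G(n+23) = G(n) holds for n = 0,…,7 (a full window of length max(S) = 8), so the sequence is purely periodic with period 23.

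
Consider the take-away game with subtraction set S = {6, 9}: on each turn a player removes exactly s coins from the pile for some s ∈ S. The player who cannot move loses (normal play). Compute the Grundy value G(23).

G(0) = 0
G(1) = mex{} = 0
G(2) = mex{} = 0
G(3) = mex{} = 0
G(4) = mex{} = 0
G(5) = mex{} = 0
G(6) = mex{0} = 1
G(7) = mex{0} = 1
G(8) = mex{0} = 1
G(9) = mex{0,0} = 1
G(10) = mex{0,0} = 1
G(11) = mex{0,0} = 1
G(12) = mex{1,0} = 2
G(13) = mex{1,0} = 2
G(14) = mex{1,0} = 2
G(15) = mex{1,1} = 0
G(16) = mex{1,1} = 0
G(17) = mex{1,1} = 0
G(18) = mex{2,1} = 0
G(19) = mex{2,1} = 0
G(20) = mex{2,1} = 0
G(21) = mex{0,2} = 1
G(22) = mex{0,2} = 1
G(23) = mex{0,2} = 1

1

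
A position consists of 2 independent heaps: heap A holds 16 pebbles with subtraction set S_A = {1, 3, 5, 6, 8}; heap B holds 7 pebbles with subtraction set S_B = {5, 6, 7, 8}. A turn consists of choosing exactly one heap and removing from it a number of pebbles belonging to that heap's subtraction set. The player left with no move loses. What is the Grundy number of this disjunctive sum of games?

0

Heap A, S = {1, 3, 5, 6, 8}:
n :  0  1  2  3  4  5  6  7  8  9 10 11 12 13 14 15 16
G :  0  1  0  1  0  1  2  3  2  3  2  0  1  0  1  0  1
G_A(16) = 1.
Heap B, S = {5, 6, 7, 8}:
G(0) = 0
G(1) = mex{} = 0
G(2) = mex{} = 0
G(3) = mex{} = 0
G(4) = mex{} = 0
G(5) = mex{0} = 1
G(6) = mex{0,0} = 1
G(7) = mex{0,0,0} = 1
G_B(7) = 1.
Combined Grundy value = 1 ⊕ 1 = 0.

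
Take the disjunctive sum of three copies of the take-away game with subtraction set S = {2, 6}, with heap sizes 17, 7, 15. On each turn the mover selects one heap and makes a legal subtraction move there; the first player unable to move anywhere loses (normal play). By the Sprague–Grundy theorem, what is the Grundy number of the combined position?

All heaps use S = {2, 6}:
n :  0  1  2  3  4  5  6  7  8  9 10 11 12 13 14 15 16 17
G :  0  0  1  1  0  0  1  1  0  0  1  1  0  0  1  1  0  0
Heap A: G(17) = 0.
Heap B: G(7) = 1.
Heap C: G(15) = 1.
Combined Grundy value = 0 ⊕ 1 ⊕ 1 = 0.

0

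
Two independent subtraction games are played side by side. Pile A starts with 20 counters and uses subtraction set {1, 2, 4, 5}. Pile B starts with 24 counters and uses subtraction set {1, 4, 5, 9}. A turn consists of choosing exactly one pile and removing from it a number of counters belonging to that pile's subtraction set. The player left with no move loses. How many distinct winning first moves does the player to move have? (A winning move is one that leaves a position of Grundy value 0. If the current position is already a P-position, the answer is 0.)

3

Pile A, S = {1, 2, 4, 5}:
G(0) = 0
G(1) = mex{0} = 1
G(2) = mex{1,0} = 2
G(3) = mex{2,1} = 0
G(4) = mex{0,2,0} = 1
G(5) = mex{1,0,1,0} = 2
G(6) = mex{2,1,2,1} = 0
G(7) = mex{0,2,0,2} = 1
G(8) = mex{1,0,1,0} = 2
G(9) = mex{2,1,2,1} = 0
G(10) = mex{0,2,0,2} = 1
G(11) = mex{1,0,1,0} = 2
G(12) = mex{2,1,2,1} = 0
G(13) = mex{0,2,0,2} = 1
G(14) = mex{1,0,1,0} = 2
G(15) = mex{2,1,2,1} = 0
G(16) = mex{0,2,0,2} = 1
G(17) = mex{1,0,1,0} = 2
G(18) = mex{2,1,2,1} = 0
G(19) = mex{0,2,0,2} = 1
G(20) = mex{1,0,1,0} = 2
G_A(20) = 2.
Pile B, S = {1, 4, 5, 9}:
G(0) = 0
G(1) = mex{0} = 1
G(2) = mex{1} = 0
G(3) = mex{0} = 1
G(4) = mex{1,0} = 2
G(5) = mex{2,1,0} = 3
G(6) = mex{3,0,1} = 2
G(7) = mex{2,1,0} = 3
G(8) = mex{3,2,1} = 0
G(9) = mex{0,3,2,0} = 1
G(10) = mex{1,2,3,1} = 0
G(11) = mex{0,3,2,0} = 1
G(12) = mex{1,0,3,1} = 2
G(13) = mex{2,1,0,2} = 3
G(14) = mex{3,0,1,3} = 2
G(15) = mex{2,1,0,2} = 3
G(16) = mex{3,2,1,3} = 0
G(17) = mex{0,3,2,0} = 1
G(18) = mex{1,2,3,1} = 0
G(19) = mex{0,3,2,0} = 1
G(20) = mex{1,0,3,1} = 2
G(21) = mex{2,1,0,2} = 3
G(22) = mex{3,0,1,3} = 2
G(23) = mex{2,1,0,2} = 3
G(24) = mex{3,2,1,3} = 0
G_B(24) = 0.
Combined Grundy value = 2 ⊕ 0 = 2.
A winning move leaves total XOR = 0, i.e. changes one component's Grundy value g to g ⊕ X where X is the current total.
Pile A: need g' = 2⊕2 = 0. Options: 20−1→G=1, 20−2→G=0, 20−4→G=1, 20−5→G=0. Hits: 2.
Pile B: need g' = 0⊕2 = 2. Options: 24−1→G=3, 24−4→G=2, 24−5→G=1, 24−9→G=3. Hits: 1.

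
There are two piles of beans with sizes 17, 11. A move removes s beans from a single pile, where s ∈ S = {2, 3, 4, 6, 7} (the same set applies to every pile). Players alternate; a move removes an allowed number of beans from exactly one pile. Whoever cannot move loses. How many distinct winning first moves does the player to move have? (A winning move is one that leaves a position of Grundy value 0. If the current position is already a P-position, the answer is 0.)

All piles use S = {2, 3, 4, 6, 7}:
G(0) = 0
G(1) = mex{} = 0
G(2) = mex{0} = 1
G(3) = mex{0,0} = 1
G(4) = mex{1,0,0} = 2
G(5) = mex{1,1,0} = 2
G(6) = mex{2,1,1,0} = 3
G(7) = mex{2,2,1,0,0} = 3
G(8) = mex{3,2,2,1,0} = 4
G(9) = mex{3,3,2,1,1} = 0
G(10) = mex{4,3,3,2,1} = 0
G(11) = mex{0,4,3,2,2} = 1
G(12) = mex{0,0,4,3,2} = 1
G(13) = mex{1,0,0,3,3} = 2
G(14) = mex{1,1,0,4,3} = 2
G(15) = mex{2,1,1,0,4} = 3
G(16) = mex{2,2,1,0,0} = 3
G(17) = mex{3,2,2,1,0} = 4
Pile A: G(17) = 4.
Pile B: G(11) = 1.
Combined Grundy value = 4 ⊕ 1 = 5.
A winning move leaves total XOR = 0, i.e. changes one component's Grundy value g to g ⊕ X where X is the current total.
Pile A: need g' = 4⊕5 = 1. Options: 17−2→G=3, 17−3→G=2, 17−4→G=2, 17−6→G=1, 17−7→G=0. Hits: 1.
Pile B: need g' = 1⊕5 = 4. Options: 11−2→G=0, 11−3→G=4, 11−4→G=3, 11−6→G=2, 11−7→G=2. Hits: 1.

2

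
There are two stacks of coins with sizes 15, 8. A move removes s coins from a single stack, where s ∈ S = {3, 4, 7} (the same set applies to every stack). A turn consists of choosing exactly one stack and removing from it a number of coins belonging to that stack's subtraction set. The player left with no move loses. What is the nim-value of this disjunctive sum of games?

All stacks use S = {3, 4, 7}:
G(0) = 0
G(1) = mex{} = 0
G(2) = mex{} = 0
G(3) = mex{0} = 1
G(4) = mex{0,0} = 1
G(5) = mex{0,0} = 1
G(6) = mex{1,0} = 2
G(7) = mex{1,1,0} = 2
G(8) = mex{1,1,0} = 2
G(9) = mex{2,1,0} = 3
G(10) = mex{2,2,1} = 0
G(11) = mex{2,2,1} = 0
G(12) = mex{3,2,1} = 0
G(13) = mex{0,3,2} = 1
G(14) = mex{0,0,2} = 1
G(15) = mex{0,0,2} = 1
Stack A: G(15) = 1.
Stack B: G(8) = 2.
Combined Grundy value = 1 ⊕ 2 = 3.

3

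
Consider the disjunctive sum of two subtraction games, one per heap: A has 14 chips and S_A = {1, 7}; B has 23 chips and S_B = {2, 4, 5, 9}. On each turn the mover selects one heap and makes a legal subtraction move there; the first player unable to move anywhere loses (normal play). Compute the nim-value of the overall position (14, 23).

1

Heap A, S = {1, 7}:
n :  0  1  2  3  4  5  6  7  8  9 10 11 12 13 14
G :  0  1  0  1  0  1  0  1  0  1  0  1  0  1  0
G_A(14) = 0.
Heap B, S = {2, 4, 5, 9}:
G(0) = 0
G(1) = mex{} = 0
G(2) = mex{0} = 1
G(3) = mex{0} = 1
G(4) = mex{1,0} = 2
G(5) = mex{1,0,0} = 2
G(6) = mex{2,1,0} = 3
G(7) = mex{2,1,1} = 0
G(8) = mex{3,2,1} = 0
G(9) = mex{0,2,2,0} = 1
G(10) = mex{0,3,2,0} = 1
G(11) = mex{1,0,3,1} = 2
G(12) = mex{1,0,0,1} = 2
G(13) = mex{2,1,0,2} = 3
G(14) = mex{2,1,1,2} = 0
G(15) = mex{3,2,1,3} = 0
G(16) = mex{0,2,2,0} = 1
G(17) = mex{0,3,2,0} = 1
G(18) = mex{1,0,3,1} = 2
G(19) = mex{1,0,0,1} = 2
G(20) = mex{2,1,0,2} = 3
G(21) = mex{2,1,1,2} = 0
G(22) = mex{3,2,1,3} = 0
G(23) = mex{0,2,2,0} = 1
G_B(23) = 1.
Combined Grundy value = 0 ⊕ 1 = 1.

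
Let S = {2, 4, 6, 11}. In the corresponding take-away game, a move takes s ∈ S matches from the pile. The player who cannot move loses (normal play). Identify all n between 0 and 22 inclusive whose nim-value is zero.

0, 1, 8, 9, 16, 17

G(0) = 0
G(1) = mex{} = 0
G(2) = mex{0} = 1
G(3) = mex{0} = 1
G(4) = mex{1,0} = 2
G(5) = mex{1,0} = 2
G(6) = mex{2,1,0} = 3
G(7) = mex{2,1,0} = 3
G(8) = mex{3,2,1} = 0
G(9) = mex{3,2,1} = 0
G(10) = mex{0,3,2} = 1
G(11) = mex{0,3,2,0} = 1
G(12) = mex{1,0,3,0} = 2
G(13) = mex{1,0,3,1} = 2
G(14) = mex{2,1,0,1} = 3
G(15) = mex{2,1,0,2} = 3
G(16) = mex{3,2,1,2} = 0
G(17) = mex{3,2,1,3} = 0
G(18) = mex{0,3,2,3} = 1
G(19) = mex{0,3,2,0} = 1
G(20) = mex{1,0,3,0} = 2
G(21) = mex{1,0,3,1} = 2
G(22) = mex{2,1,0,1} = 3
P-positions are exactly the n with G(n) = 0.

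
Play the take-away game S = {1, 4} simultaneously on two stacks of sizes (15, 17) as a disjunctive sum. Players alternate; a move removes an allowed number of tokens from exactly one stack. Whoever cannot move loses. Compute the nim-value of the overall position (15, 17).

All stacks use S = {1, 4}:
n :  0  1  2  3  4  5  6  7  8  9 10 11 12 13 14 15 16 17
G :  0  1  0  1  2  0  1  0  1  2  0  1  0  1  2  0  1  0
Stack A: G(15) = 0.
Stack B: G(17) = 0.
Combined Grundy value = 0 ⊕ 0 = 0.

0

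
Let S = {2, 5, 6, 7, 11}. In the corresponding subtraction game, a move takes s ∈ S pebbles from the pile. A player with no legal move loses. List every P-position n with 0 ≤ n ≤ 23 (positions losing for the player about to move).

G(0) = 0
G(1) = mex{} = 0
G(2) = mex{0} = 1
G(3) = mex{0} = 1
G(4) = mex{1} = 0
G(5) = mex{1,0} = 2
G(6) = mex{0,0,0} = 1
G(7) = mex{2,1,0,0} = 3
G(8) = mex{1,1,1,0} = 2
G(9) = mex{3,0,1,1} = 2
G(10) = mex{2,2,0,1} = 3
G(11) = mex{2,1,2,0,0} = 3
G(12) = mex{3,3,1,2,0} = 4
G(13) = mex{3,2,3,1,1} = 0
G(14) = mex{4,2,2,3,1} = 0
G(15) = mex{0,3,2,2,0} = 1
G(16) = mex{0,3,3,2,2} = 1
G(17) = mex{1,4,3,3,1} = 0
G(18) = mex{1,0,4,3,3} = 2
G(19) = mex{0,0,0,4,2} = 1
G(20) = mex{2,1,0,0,2} = 3
G(21) = mex{1,1,1,0,3} = 2
G(22) = mex{3,0,1,1,3} = 2
G(23) = mex{2,2,0,1,4} = 3
P-positions are exactly the n with G(n) = 0.

0, 1, 4, 13, 14, 17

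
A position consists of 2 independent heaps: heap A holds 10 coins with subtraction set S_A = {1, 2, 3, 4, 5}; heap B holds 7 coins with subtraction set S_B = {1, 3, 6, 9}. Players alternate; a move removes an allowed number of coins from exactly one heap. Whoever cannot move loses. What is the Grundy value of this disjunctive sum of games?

7

Heap A, S = {1, 2, 3, 4, 5}:
G(0) = 0
G(1) = mex{0} = 1
G(2) = mex{1,0} = 2
G(3) = mex{2,1,0} = 3
G(4) = mex{3,2,1,0} = 4
G(5) = mex{4,3,2,1,0} = 5
G(6) = mex{5,4,3,2,1} = 0
G(7) = mex{0,5,4,3,2} = 1
G(8) = mex{1,0,5,4,3} = 2
G(9) = mex{2,1,0,5,4} = 3
G(10) = mex{3,2,1,0,5} = 4
G_A(10) = 4.
Heap B, S = {1, 3, 6, 9}:
n : 0 1 2 3 4 5 6 7
G : 0 1 0 1 0 1 2 3
G_B(7) = 3.
Combined Grundy value = 4 ⊕ 3 = 7.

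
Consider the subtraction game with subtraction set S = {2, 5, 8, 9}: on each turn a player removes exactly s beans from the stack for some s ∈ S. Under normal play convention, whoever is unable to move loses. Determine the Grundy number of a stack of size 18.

0

G(0) = 0
G(1) = mex{} = 0
G(2) = mex{0} = 1
G(3) = mex{0} = 1
G(4) = mex{1} = 0
G(5) = mex{1,0} = 2
G(6) = mex{0,0} = 1
G(7) = mex{2,1} = 0
G(8) = mex{1,1,0} = 2
G(9) = mex{0,0,0,0} = 1
G(10) = mex{2,2,1,0} = 3
G(11) = mex{1,1,1,1} = 0
G(12) = mex{3,0,0,1} = 2
G(13) = mex{0,2,2,0} = 1
G(14) = mex{2,1,1,2} = 0
G(15) = mex{1,3,0,1} = 2
G(16) = mex{0,0,2,0} = 1
G(17) = mex{2,2,1,2} = 0
G(18) = mex{1,1,3,1} = 0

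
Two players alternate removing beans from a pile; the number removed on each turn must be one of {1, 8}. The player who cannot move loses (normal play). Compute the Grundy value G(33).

0

G(0) = 0
G(1) = mex{0} = 1
G(2) = mex{1} = 0
G(3) = mex{0} = 1
G(4) = mex{1} = 0
G(5) = mex{0} = 1
G(6) = mex{1} = 0
G(7) = mex{0} = 1
G(8) = mex{1,0} = 2
G(9) = mex{2,1} = 0
G(10) = mex{0,0} = 1
G(11) = mex{1,1} = 0
G(12) = mex{0,0} = 1
G(13) = mex{1,1} = 0
G(14) = mex{0,0} = 1
G(15) = mex{1,1} = 0
G(16) = mex{0,2} = 1
G(17) = mex{1,0} = 2
G(18) = mex{2,1} = 0
G(19) = mex{0,0} = 1
G(20) = mex{1,1} = 0
G(21) = mex{0,0} = 1
G(22) = mex{1,1} = 0
G(23) = mex{0,0} = 1
G(24) = mex{1,1} = 0
G(25) = mex{0,2} = 1
G(26) = mex{1,0} = 2
G(27) = mex{2,1} = 0
G(28) = mex{0,0} = 1
G(29) = mex{1,1} = 0
G(30) = mex{0,0} = 1
G(31) = mex{1,1} = 0
G(32) = mex{0,0} = 1
G(33) = mex{1,1} = 0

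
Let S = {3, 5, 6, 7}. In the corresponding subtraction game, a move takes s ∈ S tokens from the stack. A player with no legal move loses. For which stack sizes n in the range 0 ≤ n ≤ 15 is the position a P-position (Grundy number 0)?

G(0) = 0
G(1) = mex{} = 0
G(2) = mex{} = 0
G(3) = mex{0} = 1
G(4) = mex{0} = 1
G(5) = mex{0,0} = 1
G(6) = mex{1,0,0} = 2
G(7) = mex{1,0,0,0} = 2
G(8) = mex{1,1,0,0} = 2
G(9) = mex{2,1,1,0} = 3
G(10) = mex{2,1,1,1} = 0
G(11) = mex{2,2,1,1} = 0
G(12) = mex{3,2,2,1} = 0
G(13) = mex{0,2,2,2} = 1
G(14) = mex{0,3,2,2} = 1
G(15) = mex{0,0,3,2} = 1
P-positions are exactly the n with G(n) = 0.

0, 1, 2, 10, 11, 12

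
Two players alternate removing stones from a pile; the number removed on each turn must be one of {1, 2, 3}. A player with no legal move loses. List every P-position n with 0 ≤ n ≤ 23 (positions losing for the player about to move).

0, 4, 8, 12, 16, 20

G(0) = 0
G(1) = mex{0} = 1
G(2) = mex{1,0} = 2
G(3) = mex{2,1,0} = 3
G(4) = mex{3,2,1} = 0
G(5) = mex{0,3,2} = 1
G(6) = mex{1,0,3} = 2
G(7) = mex{2,1,0} = 3
G(8) = mex{3,2,1} = 0
G(9) = mex{0,3,2} = 1
G(10) = mex{1,0,3} = 2
G(11) = mex{2,1,0} = 3
G(12) = mex{3,2,1} = 0
G(13) = mex{0,3,2} = 1
G(14) = mex{1,0,3} = 2
G(15) = mex{2,1,0} = 3
G(16) = mex{3,2,1} = 0
G(17) = mex{0,3,2} = 1
G(18) = mex{1,0,3} = 2
G(19) = mex{2,1,0} = 3
G(20) = mex{3,2,1} = 0
G(21) = mex{0,3,2} = 1
G(22) = mex{1,0,3} = 2
G(23) = mex{2,1,0} = 3
P-positions are exactly the n with G(n) = 0.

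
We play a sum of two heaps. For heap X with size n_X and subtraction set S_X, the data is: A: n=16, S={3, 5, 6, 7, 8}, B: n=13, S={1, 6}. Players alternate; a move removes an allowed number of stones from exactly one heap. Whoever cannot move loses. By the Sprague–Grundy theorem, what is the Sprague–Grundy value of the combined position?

Heap A, S = {3, 5, 6, 7, 8}:
G(0) = 0
G(1) = mex{} = 0
G(2) = mex{} = 0
G(3) = mex{0} = 1
G(4) = mex{0} = 1
G(5) = mex{0,0} = 1
G(6) = mex{1,0,0} = 2
G(7) = mex{1,0,0,0} = 2
G(8) = mex{1,1,0,0,0} = 2
G(9) = mex{2,1,1,0,0} = 3
G(10) = mex{2,1,1,1,0} = 3
G(11) = mex{2,2,1,1,1} = 0
G(12) = mex{3,2,2,1,1} = 0
G(13) = mex{3,2,2,2,1} = 0
G(14) = mex{0,3,2,2,2} = 1
G(15) = mex{0,3,3,2,2} = 1
G(16) = mex{0,0,3,3,2} = 1
G_A(16) = 1.
Heap B, S = {1, 6}:
n :  0  1  2  3  4  5  6  7  8  9 10 11 12 13
G :  0  1  0  1  0  1  2  0  1  0  1  0  1  2
G_B(13) = 2.
Combined Grundy value = 1 ⊕ 2 = 3.

3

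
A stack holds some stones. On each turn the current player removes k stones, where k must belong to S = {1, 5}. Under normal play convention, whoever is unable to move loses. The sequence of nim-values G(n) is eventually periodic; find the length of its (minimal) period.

2

G(0) = 0
G(1) = mex{0} = 1
G(2) = mex{1} = 0
G(3) = mex{0} = 1
G(4) = mex{1} = 0
G(5) = mex{0,0} = 1
G(6) = mex{1,1} = 0
G(7) = mex{0,0} = 1
G(8) = mex{1,1} = 0
G(9) = mex{0,0} = 1
G(10) = mex{1,1} = 0
G(11) = mex{0,0} = 1
G(12) = mex{1,1} = 0
G(13) = mex{0,0} = 1
G(14) = mex{1,1} = 0
G(n+2) = G(n) holds for n = 0,…,4 (a full window of length max(S) = 5), so the sequence is purely periodic with period 2.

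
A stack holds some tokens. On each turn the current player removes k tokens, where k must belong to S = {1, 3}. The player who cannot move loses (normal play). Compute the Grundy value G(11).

1

G(0) = 0
G(1) = mex{0} = 1
G(2) = mex{1} = 0
G(3) = mex{0,0} = 1
G(4) = mex{1,1} = 0
G(5) = mex{0,0} = 1
G(6) = mex{1,1} = 0
G(7) = mex{0,0} = 1
G(8) = mex{1,1} = 0
G(9) = mex{0,0} = 1
G(10) = mex{1,1} = 0
G(11) = mex{0,0} = 1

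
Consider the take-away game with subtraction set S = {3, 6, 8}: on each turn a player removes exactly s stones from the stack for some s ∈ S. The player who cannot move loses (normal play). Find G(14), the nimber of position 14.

G(0) = 0
G(1) = mex{} = 0
G(2) = mex{} = 0
G(3) = mex{0} = 1
G(4) = mex{0} = 1
G(5) = mex{0} = 1
G(6) = mex{1,0} = 2
G(7) = mex{1,0} = 2
G(8) = mex{1,0,0} = 2
G(9) = mex{2,1,0} = 3
G(10) = mex{2,1,0} = 3
G(11) = mex{2,1,1} = 0
G(12) = mex{3,2,1} = 0
G(13) = mex{3,2,1} = 0
G(14) = mex{0,2,2} = 1

1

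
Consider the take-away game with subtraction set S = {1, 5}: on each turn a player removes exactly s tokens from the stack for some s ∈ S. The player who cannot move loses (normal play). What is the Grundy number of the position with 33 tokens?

1

n :  0  1  2  3  4  5  6  7  8  9 10 11 12 13 14 15 16 17 18 19 20 21 22 23 24 25 26 27 28 29 30 31 32 33
G :  0  1  0  1  0  1  0  1  0  1  0  1  0  1  0  1  0  1  0  1  0  1  0  1  0  1  0  1  0  1  0  1  0  1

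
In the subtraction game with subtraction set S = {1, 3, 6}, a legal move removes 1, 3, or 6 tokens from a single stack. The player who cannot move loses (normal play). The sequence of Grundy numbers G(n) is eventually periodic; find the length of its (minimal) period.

G(0) = 0
G(1) = mex{0} = 1
G(2) = mex{1} = 0
G(3) = mex{0,0} = 1
G(4) = mex{1,1} = 0
G(5) = mex{0,0} = 1
G(6) = mex{1,1,0} = 2
G(7) = mex{2,0,1} = 3
G(8) = mex{3,1,0} = 2
G(9) = mex{2,2,1} = 0
G(10) = mex{0,3,0} = 1
G(11) = mex{1,2,1} = 0
G(12) = mex{0,0,2} = 1
G(13) = mex{1,1,3} = 0
G(14) = mex{0,0,2} = 1
G(15) = mex{1,1,0} = 2
G(16) = mex{2,0,1} = 3
G(17) = mex{3,1,0} = 2
G(18) = mex{2,2,1} = 0
G(19) = mex{0,3,0} = 1
G(n+9) = G(n) holds for n = 0,…,5 (a full window of length max(S) = 6), so the sequence is purely periodic with period 9.

9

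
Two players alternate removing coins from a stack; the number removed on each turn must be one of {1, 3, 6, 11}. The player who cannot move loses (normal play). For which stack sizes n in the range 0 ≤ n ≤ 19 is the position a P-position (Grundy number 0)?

0, 2, 4, 9, 14, 16, 18

n :  0  1  2  3  4  5  6  7  8  9 10 11 12 13 14 15 16 17 18 19
G :  0  1  0  1  0  1  2  3  2  0  1  3  4  2  0  1  0  1  0  1
P-positions are exactly the n with G(n) = 0.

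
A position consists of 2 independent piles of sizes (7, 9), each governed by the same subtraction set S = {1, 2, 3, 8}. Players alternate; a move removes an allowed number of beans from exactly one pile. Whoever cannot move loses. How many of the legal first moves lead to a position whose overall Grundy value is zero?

All piles use S = {1, 2, 3, 8}:
G(0) = 0
G(1) = mex{0} = 1
G(2) = mex{1,0} = 2
G(3) = mex{2,1,0} = 3
G(4) = mex{3,2,1} = 0
G(5) = mex{0,3,2} = 1
G(6) = mex{1,0,3} = 2
G(7) = mex{2,1,0} = 3
G(8) = mex{3,2,1,0} = 4
G(9) = mex{4,3,2,1} = 0
Pile A: G(7) = 3.
Pile B: G(9) = 0.
Combined Grundy value = 3 ⊕ 0 = 3.
A winning move leaves total XOR = 0, i.e. changes one component's Grundy value g to g ⊕ X where X is the current total.
Pile A: need g' = 3⊕3 = 0. Options: 7−1→G=2, 7−2→G=1, 7−3→G=0. Hits: 1.
Pile B: need g' = 0⊕3 = 3. Options: 9−1→G=4, 9−2→G=3, 9−3→G=2, 9−8→G=1. Hits: 1.

2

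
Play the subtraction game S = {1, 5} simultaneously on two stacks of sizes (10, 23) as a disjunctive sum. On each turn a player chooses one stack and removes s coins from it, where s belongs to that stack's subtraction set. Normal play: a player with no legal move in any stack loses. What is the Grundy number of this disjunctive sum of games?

1

All stacks use S = {1, 5}:
n :  0  1  2  3  4  5  6  7  8  9 10 11 12 13 14 15 16 17 18 19 20 21 22 23
G :  0  1  0  1  0  1  0  1  0  1  0  1  0  1  0  1  0  1  0  1  0  1  0  1
Stack A: G(10) = 0.
Stack B: G(23) = 1.
Combined Grundy value = 0 ⊕ 1 = 1.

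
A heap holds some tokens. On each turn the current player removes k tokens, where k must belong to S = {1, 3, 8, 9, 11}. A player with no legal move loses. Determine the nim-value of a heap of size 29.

G(0) = 0
G(1) = mex{0} = 1
G(2) = mex{1} = 0
G(3) = mex{0,0} = 1
G(4) = mex{1,1} = 0
G(5) = mex{0,0} = 1
G(6) = mex{1,1} = 0
G(7) = mex{0,0} = 1
G(8) = mex{1,1,0} = 2
G(9) = mex{2,0,1,0} = 3
G(10) = mex{3,1,0,1} = 2
G(11) = mex{2,2,1,0,0} = 3
G(12) = mex{3,3,0,1,1} = 2
G(13) = mex{2,2,1,0,0} = 3
G(14) = mex{3,3,0,1,1} = 2
G(15) = mex{2,2,1,0,0} = 3
G(16) = mex{3,3,2,1,1} = 0
G(17) = mex{0,2,3,2,0} = 1
G(18) = mex{1,3,2,3,1} = 0
G(19) = mex{0,0,3,2,2} = 1
G(20) = mex{1,1,2,3,3} = 0
G(21) = mex{0,0,3,2,2} = 1
G(22) = mex{1,1,2,3,3} = 0
G(23) = mex{0,0,3,2,2} = 1
G(24) = mex{1,1,0,3,3} = 2
G(25) = mex{2,0,1,0,2} = 3
G(26) = mex{3,1,0,1,3} = 2
G(27) = mex{2,2,1,0,0} = 3
G(28) = mex{3,3,0,1,1} = 2
G(29) = mex{2,2,1,0,0} = 3

3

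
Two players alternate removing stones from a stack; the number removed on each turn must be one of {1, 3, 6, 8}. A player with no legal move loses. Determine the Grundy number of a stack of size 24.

n :  0  1  2  3  4  5  6  7  8  9 10 11 12 13 14 15 16 17 18 19 20 21 22 23 24
G :  0  1  0  1  0  1  2  3  2  0  1  0  1  0  1  2  3  2  0  1  0  1  0  1  2

2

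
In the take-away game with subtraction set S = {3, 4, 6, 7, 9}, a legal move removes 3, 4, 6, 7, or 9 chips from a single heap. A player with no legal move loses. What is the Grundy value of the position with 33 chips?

3

G(0) = 0
G(1) = mex{} = 0
G(2) = mex{} = 0
G(3) = mex{0} = 1
G(4) = mex{0,0} = 1
G(5) = mex{0,0} = 1
G(6) = mex{1,0,0} = 2
G(7) = mex{1,1,0,0} = 2
G(8) = mex{1,1,0,0} = 2
G(9) = mex{2,1,1,0,0} = 3
G(10) = mex{2,2,1,1,0} = 3
G(11) = mex{2,2,1,1,0} = 3
G(12) = mex{3,2,2,1,1} = 0
G(13) = mex{3,3,2,2,1} = 0
G(14) = mex{3,3,2,2,1} = 0
G(15) = mex{0,3,3,2,2} = 1
G(16) = mex{0,0,3,3,2} = 1
G(17) = mex{0,0,3,3,2} = 1
G(18) = mex{1,0,0,3,3} = 2
G(19) = mex{1,1,0,0,3} = 2
G(20) = mex{1,1,0,0,3} = 2
G(21) = mex{2,1,1,0,0} = 3
G(22) = mex{2,2,1,1,0} = 3
G(23) = mex{2,2,1,1,0} = 3
G(24) = mex{3,2,2,1,1} = 0
G(25) = mex{3,3,2,2,1} = 0
G(26) = mex{3,3,2,2,1} = 0
G(27) = mex{0,3,3,2,2} = 1
G(28) = mex{0,0,3,3,2} = 1
G(29) = mex{0,0,3,3,2} = 1
G(30) = mex{1,0,0,3,3} = 2
G(31) = mex{1,1,0,0,3} = 2
G(32) = mex{1,1,0,0,3} = 2
G(33) = mex{2,1,1,0,0} = 3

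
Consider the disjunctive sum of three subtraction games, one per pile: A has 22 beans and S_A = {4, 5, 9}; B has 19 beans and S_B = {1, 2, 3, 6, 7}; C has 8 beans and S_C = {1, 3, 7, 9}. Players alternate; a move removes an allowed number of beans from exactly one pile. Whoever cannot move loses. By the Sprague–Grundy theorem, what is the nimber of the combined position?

1

Pile A, S = {4, 5, 9}:
G(0) = 0
G(1) = mex{} = 0
G(2) = mex{} = 0
G(3) = mex{} = 0
G(4) = mex{0} = 1
G(5) = mex{0,0} = 1
G(6) = mex{0,0} = 1
G(7) = mex{0,0} = 1
G(8) = mex{1,0} = 2
G(9) = mex{1,1,0} = 2
G(10) = mex{1,1,0} = 2
G(11) = mex{1,1,0} = 2
G(12) = mex{2,1,0} = 3
G(13) = mex{2,2,1} = 0
G(14) = mex{2,2,1} = 0
G(15) = mex{2,2,1} = 0
G(16) = mex{3,2,1} = 0
G(17) = mex{0,3,2} = 1
G(18) = mex{0,0,2} = 1
G(19) = mex{0,0,2} = 1
G(20) = mex{0,0,2} = 1
G(21) = mex{1,0,3} = 2
G(22) = mex{1,1,0} = 2
G_A(22) = 2.
Pile B, S = {1, 2, 3, 6, 7}:
n :  0  1  2  3  4  5  6  7  8  9 10 11 12 13 14 15 16 17 18 19
G :  0  1  2  3  0  1  2  3  0  1  2  3  0  1  2  3  0  1  2  3
G_B(19) = 3.
Pile C, S = {1, 3, 7, 9}:
n : 0 1 2 3 4 5 6 7 8
G : 0 1 0 1 0 1 0 1 0
G_C(8) = 0.
Combined Grundy value = 2 ⊕ 3 ⊕ 0 = 1.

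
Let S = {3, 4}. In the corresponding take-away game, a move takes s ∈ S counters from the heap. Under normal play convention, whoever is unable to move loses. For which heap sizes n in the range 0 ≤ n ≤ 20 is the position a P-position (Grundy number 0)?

n :  0  1  2  3  4  5  6  7  8  9 10 11 12 13 14 15 16 17 18 19 20
G :  0  0  0  1  1  1  2  0  0  0  1  1  1  2  0  0  0  1  1  1  2
P-positions are exactly the n with G(n) = 0.

0, 1, 2, 7, 8, 9, 14, 15, 16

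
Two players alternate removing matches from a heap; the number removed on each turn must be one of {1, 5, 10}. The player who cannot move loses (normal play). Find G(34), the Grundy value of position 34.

n :  0  1  2  3  4  5  6  7  8  9 10 11 12 13 14 15 16 17 18 19 20 21 22 23 24 25 26 27 28 29 30 31 32 33 34
G :  0  1  0  1  0  1  0  1  0  1  2  3  2  3  2  0  1  0  1  0  1  0  1  0  1  2  3  2  3  2  0  1  0  1  0

0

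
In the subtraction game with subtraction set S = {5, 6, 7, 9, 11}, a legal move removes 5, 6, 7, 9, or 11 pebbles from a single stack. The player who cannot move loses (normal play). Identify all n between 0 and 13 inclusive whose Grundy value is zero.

G(0) = 0
G(1) = mex{} = 0
G(2) = mex{} = 0
G(3) = mex{} = 0
G(4) = mex{} = 0
G(5) = mex{0} = 1
G(6) = mex{0,0} = 1
G(7) = mex{0,0,0} = 1
G(8) = mex{0,0,0} = 1
G(9) = mex{0,0,0,0} = 1
G(10) = mex{1,0,0,0} = 2
G(11) = mex{1,1,0,0,0} = 2
G(12) = mex{1,1,1,0,0} = 2
G(13) = mex{1,1,1,0,0} = 2
P-positions are exactly the n with G(n) = 0.

0, 1, 2, 3, 4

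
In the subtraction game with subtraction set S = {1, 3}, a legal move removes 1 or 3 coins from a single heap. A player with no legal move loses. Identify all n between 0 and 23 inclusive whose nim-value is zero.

0, 2, 4, 6, 8, 10, 12, 14, 16, 18, 20, 22

n :  0  1  2  3  4  5  6  7  8  9 10 11 12 13 14 15 16 17 18 19 20 21 22 23
G :  0  1  0  1  0  1  0  1  0  1  0  1  0  1  0  1  0  1  0  1  0  1  0  1
P-positions are exactly the n with G(n) = 0.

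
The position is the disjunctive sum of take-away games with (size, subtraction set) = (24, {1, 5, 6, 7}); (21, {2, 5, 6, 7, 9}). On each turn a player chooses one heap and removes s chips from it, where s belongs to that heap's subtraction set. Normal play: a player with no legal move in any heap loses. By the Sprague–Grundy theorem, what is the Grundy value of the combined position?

3

Heap A, S = {1, 5, 6, 7}:
G(0) = 0
G(1) = mex{0} = 1
G(2) = mex{1} = 0
G(3) = mex{0} = 1
G(4) = mex{1} = 0
G(5) = mex{0,0} = 1
G(6) = mex{1,1,0} = 2
G(7) = mex{2,0,1,0} = 3
G(8) = mex{3,1,0,1} = 2
G(9) = mex{2,0,1,0} = 3
G(10) = mex{3,1,0,1} = 2
G(11) = mex{2,2,1,0} = 3
G(12) = mex{3,3,2,1} = 0
G(13) = mex{0,2,3,2} = 1
G(14) = mex{1,3,2,3} = 0
G(15) = mex{0,2,3,2} = 1
G(16) = mex{1,3,2,3} = 0
G(17) = mex{0,0,3,2} = 1
G(18) = mex{1,1,0,3} = 2
G(19) = mex{2,0,1,0} = 3
G(20) = mex{3,1,0,1} = 2
G(21) = mex{2,0,1,0} = 3
G(22) = mex{3,1,0,1} = 2
G(23) = mex{2,2,1,0} = 3
G(24) = mex{3,3,2,1} = 0
G_A(24) = 0.
Heap B, S = {2, 5, 6, 7, 9}:
G(0) = 0
G(1) = mex{} = 0
G(2) = mex{0} = 1
G(3) = mex{0} = 1
G(4) = mex{1} = 0
G(5) = mex{1,0} = 2
G(6) = mex{0,0,0} = 1
G(7) = mex{2,1,0,0} = 3
G(8) = mex{1,1,1,0} = 2
G(9) = mex{3,0,1,1,0} = 2
G(10) = mex{2,2,0,1,0} = 3
G(11) = mex{2,1,2,0,1} = 3
G(12) = mex{3,3,1,2,1} = 0
G(13) = mex{3,2,3,1,0} = 4
G(14) = mex{0,2,2,3,2} = 1
G(15) = mex{4,3,2,2,1} = 0
G(16) = mex{1,3,3,2,3} = 0
G(17) = mex{0,0,3,3,2} = 1
G(18) = mex{0,4,0,3,2} = 1
G(19) = mex{1,1,4,0,3} = 2
G(20) = mex{1,0,1,4,3} = 2
G(21) = mex{2,0,0,1,0} = 3
G_B(21) = 3.
Combined Grundy value = 0 ⊕ 3 = 3.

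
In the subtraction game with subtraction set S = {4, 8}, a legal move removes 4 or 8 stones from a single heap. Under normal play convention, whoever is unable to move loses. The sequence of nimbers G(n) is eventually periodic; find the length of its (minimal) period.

n :  0  1  2  3  4  5  6  7  8  9 10 11 12 13 14 15 16 17 18 19 20 21 22 23 24 25
G :  0  0  0  0  1  1  1  1  2  2  2  2  0  0  0  0  1  1  1  1  2  2  2  2  0  0
G(n+12) = G(n) holds for n = 0,…,7 (a full window of length max(S) = 8), so the sequence is purely periodic with period 12.

12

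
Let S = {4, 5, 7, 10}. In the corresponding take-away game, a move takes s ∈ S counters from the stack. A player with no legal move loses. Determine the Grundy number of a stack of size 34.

1

n :  0  1  2  3  4  5  6  7  8  9 10 11 12 13 14 15 16 17 18 19 20 21 22 23 24 25 26 27 28 29 30 31 32 33 34
G :  0  0  0  0  1  1  1  1  2  2  2  2  3  3  0  0  0  0  1  1  1  1  2  2  2  2  3  3  0  0  0  0  1  1  1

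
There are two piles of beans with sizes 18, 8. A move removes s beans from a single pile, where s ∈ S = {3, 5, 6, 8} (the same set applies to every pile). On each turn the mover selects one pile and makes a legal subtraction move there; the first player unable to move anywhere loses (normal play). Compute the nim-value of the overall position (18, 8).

All piles use S = {3, 5, 6, 8}:
n :  0  1  2  3  4  5  6  7  8  9 10 11 12 13 14 15 16 17 18
G :  0  0  0  1  1  1  2  2  2  3  3  0  0  0  1  1  1  2  2
Pile A: G(18) = 2.
Pile B: G(8) = 2.
Combined Grundy value = 2 ⊕ 2 = 0.

0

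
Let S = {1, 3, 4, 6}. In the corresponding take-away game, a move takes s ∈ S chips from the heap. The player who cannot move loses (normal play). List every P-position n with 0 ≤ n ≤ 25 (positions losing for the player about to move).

n :  0  1  2  3  4  5  6  7  8  9 10 11 12 13 14 15 16 17 18 19 20 21 22 23 24 25
G :  0  1  0  1  2  3  2  0  1  0  1  2  3  2  0  1  0  1  2  3  2  0  1  0  1  2
P-positions are exactly the n with G(n) = 0.

0, 2, 7, 9, 14, 16, 21, 23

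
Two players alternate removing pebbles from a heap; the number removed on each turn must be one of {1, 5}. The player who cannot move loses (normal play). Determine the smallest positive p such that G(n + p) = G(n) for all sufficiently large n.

G(0) = 0
G(1) = mex{0} = 1
G(2) = mex{1} = 0
G(3) = mex{0} = 1
G(4) = mex{1} = 0
G(5) = mex{0,0} = 1
G(6) = mex{1,1} = 0
G(7) = mex{0,0} = 1
G(8) = mex{1,1} = 0
G(9) = mex{0,0} = 1
G(10) = mex{1,1} = 0
G(11) = mex{0,0} = 1
G(12) = mex{1,1} = 0
G(13) = mex{0,0} = 1
G(14) = mex{1,1} = 0
G(n+2) = G(n) holds for n = 0,…,4 (a full window of length max(S) = 5), so the sequence is purely periodic with period 2.

2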